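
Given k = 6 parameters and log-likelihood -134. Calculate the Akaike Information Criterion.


Compute:
2k = 2*6 = 12.
-2*loglik = -2*(-134) = 268.
AIC = 12 + 268 = 280.

280


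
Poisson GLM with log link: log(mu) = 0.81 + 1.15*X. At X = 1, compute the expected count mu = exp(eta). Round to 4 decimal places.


Compute eta = 0.81 + 1.15 * 1 = 1.9600.
Apply inverse link: mu = e^1.9600 = 7.0993.

7.0993


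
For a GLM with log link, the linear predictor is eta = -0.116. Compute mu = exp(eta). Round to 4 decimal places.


The inverse log link gives:
mu = exp(-0.116) = 0.8905.

0.8905


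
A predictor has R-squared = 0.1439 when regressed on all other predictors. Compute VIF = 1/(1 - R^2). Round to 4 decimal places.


Denominator: 1 - 0.1439 = 0.8561.
VIF = 1 / 0.8561 = 1.1681.

1.1681


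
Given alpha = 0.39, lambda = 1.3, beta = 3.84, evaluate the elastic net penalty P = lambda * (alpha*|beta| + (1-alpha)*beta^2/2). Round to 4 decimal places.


Compute:
L1 = 0.39 * 3.84 = 1.4976.
L2 = 0.61 * 3.84^2 / 2 = 4.4974.
Penalty = 1.3 * (1.4976 + 4.4974) = 7.7935.

7.7935


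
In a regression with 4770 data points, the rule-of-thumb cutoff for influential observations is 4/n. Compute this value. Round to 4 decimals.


Using the rule of thumb:
Threshold = 4 / 4770 = 0.0008.

0.0008


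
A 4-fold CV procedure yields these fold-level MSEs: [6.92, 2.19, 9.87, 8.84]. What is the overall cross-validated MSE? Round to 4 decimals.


Total MSE across folds = 27.8200.
CV-MSE = 27.8200/4 = 6.9550.

6.9550


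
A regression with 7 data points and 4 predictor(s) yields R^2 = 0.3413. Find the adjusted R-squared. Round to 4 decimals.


Using the formula:
(1 - 0.3413) = 0.6587.
Multiply by 6/2: 0.6587 * 6 = 3.9522, then 3.9522 / 2 = 1.9761.
Adj R^2 = 1 - 1.9761 = -0.9761.

-0.9761


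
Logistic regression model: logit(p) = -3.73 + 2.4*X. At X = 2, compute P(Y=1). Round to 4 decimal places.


z = -3.73 + 2.4 * 2 = 1.0700.
Sigmoid: P = 1 / (1 + exp(-1.0700)) = 0.7446.

0.7446


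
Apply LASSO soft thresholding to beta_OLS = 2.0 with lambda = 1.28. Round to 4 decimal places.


Absolute value: |2.0| = 2.0.
Compare to lambda = 1.28.
Since |beta| > lambda, coefficient = sign(beta)*(|beta| - lambda) = 0.7200.

0.7200


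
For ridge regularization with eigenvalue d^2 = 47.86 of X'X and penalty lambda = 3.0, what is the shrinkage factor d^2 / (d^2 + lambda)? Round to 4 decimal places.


Compute the denominator: 47.86 + 3.0 = 50.8600.
Shrinkage factor = 47.86 / 50.8600 = 0.9410.

0.9410


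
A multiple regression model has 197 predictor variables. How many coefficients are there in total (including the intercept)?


Each predictor gets one coefficient, plus one intercept.
Total parameters = 197 + 1 = 198.

198


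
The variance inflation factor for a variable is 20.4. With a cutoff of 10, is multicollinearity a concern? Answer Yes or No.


Compare VIF = 20.4 to the threshold of 10.
20.4 >= 10, so the answer is Yes.

Yes


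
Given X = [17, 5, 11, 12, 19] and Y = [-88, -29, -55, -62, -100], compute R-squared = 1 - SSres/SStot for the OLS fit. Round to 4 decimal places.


Fit the OLS line: b0 = -1.6556, b1 = -5.0894.
SSres = 13.8344.
SStot = 3142.8000.
R^2 = 1 - 13.8344/3142.8000 = 0.9956.

0.9956


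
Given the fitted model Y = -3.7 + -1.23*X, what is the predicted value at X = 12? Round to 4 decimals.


Substitute X = 12 into the equation:
Y = -3.7 + -1.23 * 12 = -3.7 + -14.7600 = -18.4600.

-18.4600


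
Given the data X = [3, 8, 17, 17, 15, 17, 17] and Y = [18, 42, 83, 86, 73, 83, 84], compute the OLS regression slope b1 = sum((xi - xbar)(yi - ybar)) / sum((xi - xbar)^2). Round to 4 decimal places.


First compute the means: xbar = 13.4286, ybar = 67.0000.
Then S_xx = sum((xi - xbar)^2) = 191.7143.
S_xy = sum((xi - xbar)(yi - ybar)) = 899.0000.
b1 = S_xy / S_xx = 899.0000 / 191.7143 = 4.6893.

4.6893


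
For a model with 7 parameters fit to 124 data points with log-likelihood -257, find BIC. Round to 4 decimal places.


Compute k*ln(n) = 7*ln(124) = 7*4.820282 = 33.741974.
Then -2*loglik = 514.
BIC = 33.741974 + 514 = 547.741974, which rounds to 547.7420.

547.7420


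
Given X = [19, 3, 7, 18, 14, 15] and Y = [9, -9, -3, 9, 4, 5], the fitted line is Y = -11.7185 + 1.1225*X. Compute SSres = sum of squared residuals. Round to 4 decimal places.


Compute predicted values, then residuals = yi - yhat_i.
Residuals: [-0.6090, -0.6490, 0.8610, 0.5135, 0.0035, -0.1190].
SSres = sum(residual^2) = 1.8113.

1.8113


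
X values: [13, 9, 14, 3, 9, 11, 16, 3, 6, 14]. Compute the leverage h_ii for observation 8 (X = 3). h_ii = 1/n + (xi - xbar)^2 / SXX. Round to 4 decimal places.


Mean of X: xbar = 9.8000.
SXX = 193.6000.
For X = 3: h = 1/10 + (3 - 9.8000)^2/193.6000 = 0.3388.

0.3388


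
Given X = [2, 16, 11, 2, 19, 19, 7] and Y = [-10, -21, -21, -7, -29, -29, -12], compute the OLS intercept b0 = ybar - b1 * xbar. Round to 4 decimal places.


The slope is b1 = -1.1680.
Sample means are xbar = 10.8571 and ybar = -18.4286.
Intercept: b0 = -18.4286 - (-1.1680)(10.8571) = -5.7478.

-5.7478


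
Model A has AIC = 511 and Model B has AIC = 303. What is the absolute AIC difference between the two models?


Absolute difference = |511 - 303| = 208.
The model with lower AIC (B) is preferred.

208


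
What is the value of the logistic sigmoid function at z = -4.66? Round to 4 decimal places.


exp(4.6600) = 105.6361.
1 + exp(-z) = 106.6361.
sigmoid = 1/106.6361 = 0.0094.

0.0094


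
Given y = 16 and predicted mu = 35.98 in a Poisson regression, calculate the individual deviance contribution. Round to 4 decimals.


y/mu = 16/35.98 = 0.444691 (approx.), and ln(16/35.98) = -0.810375.
y * ln(y/mu) = 16 * -0.810375 = -12.966000.
y - mu = -19.98.
D = 2 * (-12.966000 - -19.98) = 14.028000, which rounds to 14.0280.

14.0280


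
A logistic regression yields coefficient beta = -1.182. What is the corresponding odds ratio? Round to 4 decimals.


exp(-1.182) = 0.3067.
So the odds ratio is 0.3067.

0.3067


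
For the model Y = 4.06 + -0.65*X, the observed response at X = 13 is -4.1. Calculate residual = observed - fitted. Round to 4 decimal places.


Predicted = 4.06 + -0.65 * 13 = -4.3900.
Residual = -4.1 - -4.3900 = 0.2900.

0.2900


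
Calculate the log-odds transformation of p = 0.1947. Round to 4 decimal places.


Compute the odds: 0.1947/0.8053 = 0.2418.
Take the natural log: ln(0.2418) = -1.4198.

-1.4198


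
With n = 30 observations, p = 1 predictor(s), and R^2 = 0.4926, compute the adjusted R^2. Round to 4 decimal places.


Plug in: Adj R^2 = 1 - (1 - 0.4926) * 29/28.
= 1 - 0.5074 * 29/28
= 1 - 14.7146 / 28
= 1 - 0.5255 = 0.4745.

0.4745


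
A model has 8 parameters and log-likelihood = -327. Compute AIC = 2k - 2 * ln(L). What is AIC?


AIC = 2k - 2*loglik = 2(8) - 2(-327).
= 16 + 654 = 670.

670


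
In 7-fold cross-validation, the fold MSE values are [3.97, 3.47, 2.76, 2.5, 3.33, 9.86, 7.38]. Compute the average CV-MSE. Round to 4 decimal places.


Sum of fold MSEs = 33.2700.
Average = 33.2700 / 7 = 4.7529.

4.7529


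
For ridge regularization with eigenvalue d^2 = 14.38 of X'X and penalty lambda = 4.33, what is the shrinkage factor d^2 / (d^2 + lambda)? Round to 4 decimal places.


d^2 + lambda = 14.38 + 4.33 = 18.7100.
Shrinkage factor = 14.38/18.7100 = 0.7686.

0.7686


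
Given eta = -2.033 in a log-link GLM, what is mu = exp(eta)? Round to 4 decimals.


The inverse log link gives:
mu = exp(-2.033) = 0.1309.

0.1309


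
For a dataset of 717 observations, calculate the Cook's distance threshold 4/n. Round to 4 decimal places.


Using the rule of thumb:
Threshold = 4 / 717 = 0.0056.

0.0056


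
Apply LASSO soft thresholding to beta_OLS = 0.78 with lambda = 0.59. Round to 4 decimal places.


Absolute value: |0.78| = 0.78.
Compare to lambda = 0.59.
Since |beta| > lambda, coefficient = sign(beta)*(|beta| - lambda) = 0.1900.

0.1900


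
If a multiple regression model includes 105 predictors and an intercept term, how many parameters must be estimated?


Total coefficients = number of predictors + 1 (for the intercept).
= 105 + 1 = 106.

106


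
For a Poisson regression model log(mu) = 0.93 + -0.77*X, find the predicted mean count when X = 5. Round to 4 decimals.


Linear predictor: eta = 0.93 + (-0.77)(5) = -2.9200.
Expected count: mu = exp(-2.9200) = 0.0539.

0.0539


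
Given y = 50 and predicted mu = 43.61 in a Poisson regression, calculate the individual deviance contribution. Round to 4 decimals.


Compute y*ln(y/mu) = 50*ln(50/43.61) = 50*0.136737 = 6.836850.
y - mu = 6.39.
D = 2*(6.836850 - (6.39)) = 0.893700, which rounds to 0.8937.

0.8937


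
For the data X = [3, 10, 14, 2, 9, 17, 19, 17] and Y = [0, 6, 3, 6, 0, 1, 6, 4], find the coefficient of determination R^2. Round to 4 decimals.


The fitted line is Y = 2.5823 + 0.0587*X.
SSres = 48.4875, SStot = 49.5000.
R^2 = 1 - SSres/SStot = 0.0205.

0.0205


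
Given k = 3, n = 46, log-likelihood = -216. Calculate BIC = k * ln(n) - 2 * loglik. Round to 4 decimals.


Compute k*ln(n) = 3*ln(46) = 3*3.828641 = 11.485923.
Then -2*loglik = 432.
BIC = 11.485923 + 432 = 443.485923, which rounds to 443.4859.

443.4859


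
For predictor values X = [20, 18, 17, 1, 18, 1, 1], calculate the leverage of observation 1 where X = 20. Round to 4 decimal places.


Compute xbar = 10.8571 with n = 7 observations.
SXX = 514.8571.
Leverage = 1/7 + (20 - 10.8571)^2/514.8571 = 0.3052.

0.3052


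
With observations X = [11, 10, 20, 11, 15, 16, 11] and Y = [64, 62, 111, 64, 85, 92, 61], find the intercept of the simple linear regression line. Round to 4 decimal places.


Compute b1 = 5.2378 from the OLS formula.
With xbar = 13.4286 and ybar = 77.0000, the intercept is:
b0 = 77.0000 - 5.2378 * 13.4286 = 6.6643.

6.6643


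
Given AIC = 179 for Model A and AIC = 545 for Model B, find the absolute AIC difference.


Absolute difference = |179 - 545| = 366.
The model with lower AIC (A) is preferred.

366


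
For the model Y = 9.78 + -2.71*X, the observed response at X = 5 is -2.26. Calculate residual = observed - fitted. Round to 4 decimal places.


Predicted = 9.78 + -2.71 * 5 = -3.7700.
Residual = -2.26 - -3.7700 = 1.5100.

1.5100


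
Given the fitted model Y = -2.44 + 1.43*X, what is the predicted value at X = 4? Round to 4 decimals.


Plug X = 4 into Y = -2.44 + 1.43*X:
Y = -2.44 + 5.7200 = 3.2800.

3.2800


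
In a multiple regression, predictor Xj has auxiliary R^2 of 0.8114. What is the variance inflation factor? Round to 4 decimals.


VIF = 1 / (1 - 0.8114).
= 1 / 0.1886 = 5.3022.

5.3022


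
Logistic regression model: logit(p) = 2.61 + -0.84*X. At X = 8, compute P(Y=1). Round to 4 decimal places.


Compute z = 2.61 + (-0.84)(8) = -4.1100.
exp(-z) = 60.9467.
P = 1/(1 + 60.9467) = 0.0161.

0.0161


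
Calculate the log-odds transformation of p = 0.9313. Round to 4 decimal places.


Compute the odds: 0.9313/0.0687 = 13.5560.
Take the natural log: ln(13.5560) = 2.6068.

2.6068


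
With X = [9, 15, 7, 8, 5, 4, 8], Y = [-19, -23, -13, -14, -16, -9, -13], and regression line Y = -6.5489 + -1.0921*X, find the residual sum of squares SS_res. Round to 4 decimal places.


Predicted values from Y = -6.5489 + -1.0921*X.
Residuals: [-2.6222, -0.0696, 1.1936, 1.2857, -3.9906, 1.9173, 2.2857].
SSres = 34.7838.

34.7838


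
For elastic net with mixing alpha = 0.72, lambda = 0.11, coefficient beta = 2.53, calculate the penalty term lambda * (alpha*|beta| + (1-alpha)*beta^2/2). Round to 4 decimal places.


alpha * |beta| = 0.72 * 2.53 = 1.8216.
(1-alpha) * beta^2/2 = 0.28 * 6.4009/2 = 0.8961.
Total = 0.11 * (1.8216 + 0.8961) = 0.2989.

0.2989


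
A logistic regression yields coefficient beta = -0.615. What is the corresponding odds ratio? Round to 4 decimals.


The odds ratio is computed as:
OR = e^(-0.615) = 0.5406.

0.5406


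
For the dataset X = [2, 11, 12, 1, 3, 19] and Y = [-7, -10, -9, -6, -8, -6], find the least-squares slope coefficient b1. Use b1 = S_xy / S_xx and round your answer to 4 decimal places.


First compute the means: xbar = 8.0000, ybar = -7.6667.
Then S_xx = sum((xi - xbar)^2) = 256.0000.
S_xy = sum((xi - xbar)(yi - ybar)) = -8.0000.
b1 = S_xy / S_xx = -8.0000 / 256.0000 = -0.0313.

-0.0313


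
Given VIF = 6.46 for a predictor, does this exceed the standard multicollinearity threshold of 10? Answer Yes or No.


The threshold is 10.
VIF = 6.46 is < 10.
Multicollinearity indication: No.

No


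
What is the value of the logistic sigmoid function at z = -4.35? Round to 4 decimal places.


First, exp(4.3500) = 77.4785.
Then sigma(z) = 1/(1 + 77.4785) = 0.0127.

0.0127


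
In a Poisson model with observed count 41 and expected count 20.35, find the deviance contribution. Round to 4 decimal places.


y/mu = 41/20.35 = 2.014742 (approx.), and ln(41/20.35) = 0.700491.
y * ln(y/mu) = 41 * 0.700491 = 28.720131.
y - mu = 20.65.
D = 2 * (28.720131 - 20.65) = 16.140262, which rounds to 16.1403.

16.1403


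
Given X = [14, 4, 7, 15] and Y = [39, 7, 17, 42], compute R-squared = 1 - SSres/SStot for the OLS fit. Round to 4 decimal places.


The fitted line is Y = -5.4942 + 3.1744*X.
SSres = 0.1337, SStot = 866.7500.
R^2 = 1 - SSres/SStot = 0.9998.

0.9998


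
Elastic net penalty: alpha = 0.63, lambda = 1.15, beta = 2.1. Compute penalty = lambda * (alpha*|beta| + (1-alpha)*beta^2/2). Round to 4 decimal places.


Compute:
L1 = 0.63 * 2.1 = 1.3230.
L2 = 0.37 * 2.1^2 / 2 = 0.8159.
Penalty = 1.15 * (1.3230 + 0.8159) = 2.4597.

2.4597


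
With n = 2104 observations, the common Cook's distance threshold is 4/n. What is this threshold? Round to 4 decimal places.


Cook's distance cutoff = 4/n = 4/2104.
= 0.0019.

0.0019


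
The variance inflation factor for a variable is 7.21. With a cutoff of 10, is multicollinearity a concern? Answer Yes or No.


Compare VIF = 7.21 to the threshold of 10.
7.21 < 10, so the answer is No.

No


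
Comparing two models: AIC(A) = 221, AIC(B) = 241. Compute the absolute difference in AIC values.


Compute |221 - 241| = 20.
Model A has the smaller AIC.

20


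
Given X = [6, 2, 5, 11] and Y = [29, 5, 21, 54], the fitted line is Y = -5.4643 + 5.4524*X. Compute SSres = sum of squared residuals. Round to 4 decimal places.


Compute predicted values, then residuals = yi - yhat_i.
Residuals: [1.7499, -0.4405, -0.7977, -0.5121].
SSres = sum(residual^2) = 4.1548.

4.1548


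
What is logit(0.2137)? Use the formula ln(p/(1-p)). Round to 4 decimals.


The odds are p/(1-p) = 0.2137 / 0.7863 = 0.2718.
logit(p) = ln(0.2718) = -1.3028.

-1.3028


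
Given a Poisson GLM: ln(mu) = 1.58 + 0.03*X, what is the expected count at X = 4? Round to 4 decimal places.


Compute eta = 1.58 + 0.03 * 4 = 1.7000.
Apply inverse link: mu = e^1.7000 = 5.4739.

5.4739


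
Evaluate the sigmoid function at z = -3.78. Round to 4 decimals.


First, exp(3.7800) = 43.8160.
Then sigma(z) = 1/(1 + 43.8160) = 0.0223.

0.0223


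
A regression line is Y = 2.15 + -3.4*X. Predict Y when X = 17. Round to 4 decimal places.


Plug X = 17 into Y = 2.15 + -3.4*X:
Y = 2.15 + -57.8000 = -55.6500.

-55.6500


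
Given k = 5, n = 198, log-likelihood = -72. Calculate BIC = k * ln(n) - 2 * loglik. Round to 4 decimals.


ln(198) = 5.288267.
k * ln(n) = 5 * 5.288267 = 26.441335.
-2L = 144.
BIC = 26.441335 + 144 = 170.441335, which rounds to 170.4413.

170.4413


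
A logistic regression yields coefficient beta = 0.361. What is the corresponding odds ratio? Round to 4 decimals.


Odds ratio = exp(beta) = exp(0.361).
= 1.4348.

1.4348


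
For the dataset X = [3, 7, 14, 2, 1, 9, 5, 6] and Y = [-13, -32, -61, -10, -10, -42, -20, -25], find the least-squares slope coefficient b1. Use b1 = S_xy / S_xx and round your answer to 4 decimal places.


The sample means are xbar = 5.8750 and ybar = -26.6250.
Compute S_xx = 124.8750 and S_xy = -523.6250.
Slope b1 = S_xy / S_xx = -523.6250 / 124.8750 = -4.1932.

-4.1932


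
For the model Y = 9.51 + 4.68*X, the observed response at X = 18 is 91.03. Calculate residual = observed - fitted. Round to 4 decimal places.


Predicted = 9.51 + 4.68 * 18 = 93.7500.
Residual = 91.03 - 93.7500 = -2.7200.

-2.7200


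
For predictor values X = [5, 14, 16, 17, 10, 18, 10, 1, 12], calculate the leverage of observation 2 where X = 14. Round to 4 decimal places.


Mean of X: xbar = 11.4444.
SXX = 256.2222.
For X = 14: h = 1/9 + (14 - 11.4444)^2/256.2222 = 0.1366.

0.1366


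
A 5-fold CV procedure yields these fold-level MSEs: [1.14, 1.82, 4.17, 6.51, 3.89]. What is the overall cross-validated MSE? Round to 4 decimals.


Add all fold MSEs: 17.5300.
Divide by k = 5: 17.5300/5 = 3.5060.

3.5060


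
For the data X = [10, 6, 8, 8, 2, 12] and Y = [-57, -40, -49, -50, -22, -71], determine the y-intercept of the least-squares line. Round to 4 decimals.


First find the slope: b1 = -4.7584.
Means: xbar = 7.6667, ybar = -48.1667.
b0 = ybar - b1 * xbar = -48.1667 - -4.7584 * 7.6667 = -11.6854.

-11.6854


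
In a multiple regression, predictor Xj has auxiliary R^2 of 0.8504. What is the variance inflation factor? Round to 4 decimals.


Using VIF = 1/(1 - R^2_j):
1 - 0.8504 = 0.1496.
VIF = 6.6845.

6.6845


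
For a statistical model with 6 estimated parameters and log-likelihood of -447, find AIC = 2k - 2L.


AIC = 2*6 - 2*(-447).
= 12 + 894 = 906.

906


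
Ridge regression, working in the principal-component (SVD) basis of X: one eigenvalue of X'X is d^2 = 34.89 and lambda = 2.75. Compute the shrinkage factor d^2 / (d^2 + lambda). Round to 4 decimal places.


Denominator = d^2 + lambda = 34.89 + 2.75 = 37.6400.
Shrinkage = 34.89 / 37.6400 = 0.9269.

0.9269


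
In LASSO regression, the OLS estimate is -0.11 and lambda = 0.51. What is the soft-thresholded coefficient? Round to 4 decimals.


Absolute value: |-0.11| = 0.11.
Compare to lambda = 0.51.
Since |beta| <= lambda, the coefficient is set to 0.

0.0000


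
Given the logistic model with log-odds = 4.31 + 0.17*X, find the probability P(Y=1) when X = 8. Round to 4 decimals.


z = 4.31 + 0.17 * 8 = 5.6700.
Sigmoid: P = 1 / (1 + exp(-5.6700)) = 0.9966.

0.9966


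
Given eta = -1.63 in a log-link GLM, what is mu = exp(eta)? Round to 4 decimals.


Apply the inverse link:
mu = e^-1.63 = 0.1959.

0.1959


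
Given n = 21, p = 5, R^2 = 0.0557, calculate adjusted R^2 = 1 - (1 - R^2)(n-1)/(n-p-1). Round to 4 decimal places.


Plug in: Adj R^2 = 1 - (1 - 0.0557) * 20/15.
= 1 - 0.9443 * 20/15
= 1 - 18.8860 / 15
= 1 - 1.2591 = -0.2591.

-0.2591


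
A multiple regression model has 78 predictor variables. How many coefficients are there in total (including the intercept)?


Each predictor gets one coefficient, plus one intercept.
Total parameters = 78 + 1 = 79.

79


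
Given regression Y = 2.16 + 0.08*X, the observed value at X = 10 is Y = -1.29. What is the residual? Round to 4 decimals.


Fitted value at X = 10 is yhat = 2.16 + 0.08*10 = 2.9600.
Residual = -1.29 - 2.9600 = -4.2500.

-4.2500


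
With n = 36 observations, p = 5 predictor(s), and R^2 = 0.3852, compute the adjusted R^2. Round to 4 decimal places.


Plug in: Adj R^2 = 1 - (1 - 0.3852) * 35/30.
= 1 - 0.6148 * 35/30
= 1 - 21.5180 / 30
= 1 - 0.7173 = 0.2827.

0.2827


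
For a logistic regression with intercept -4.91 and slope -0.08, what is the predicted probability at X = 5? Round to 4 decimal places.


Linear predictor: z = -4.91 + -0.08 * 5 = -5.3100.
P = 1/(1 + exp(5.3100)) = 1/(1 + 202.3502) = 0.0049.

0.0049


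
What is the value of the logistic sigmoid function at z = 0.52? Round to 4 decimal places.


First, exp(-0.5200) = 0.5945.
Then sigma(z) = 1/(1 + 0.5945) = 0.6271.

0.6271


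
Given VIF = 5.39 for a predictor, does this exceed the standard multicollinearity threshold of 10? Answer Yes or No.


The threshold is 10.
VIF = 5.39 is < 10.
Multicollinearity indication: No.

No


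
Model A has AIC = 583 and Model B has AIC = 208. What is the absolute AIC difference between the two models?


Compute |583 - 208| = 375.
Model B has the smaller AIC.

375


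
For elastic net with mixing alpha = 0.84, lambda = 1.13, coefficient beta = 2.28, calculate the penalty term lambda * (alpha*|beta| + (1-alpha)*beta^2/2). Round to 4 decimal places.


alpha * |beta| = 0.84 * 2.28 = 1.9152.
(1-alpha) * beta^2/2 = 0.16 * 5.1984/2 = 0.4159.
Total = 1.13 * (1.9152 + 0.4159) = 2.6341.

2.6341


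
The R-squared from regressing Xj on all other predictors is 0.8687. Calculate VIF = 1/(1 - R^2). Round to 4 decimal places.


Denominator: 1 - 0.8687 = 0.1313.
VIF = 1 / 0.1313 = 7.6161.

7.6161


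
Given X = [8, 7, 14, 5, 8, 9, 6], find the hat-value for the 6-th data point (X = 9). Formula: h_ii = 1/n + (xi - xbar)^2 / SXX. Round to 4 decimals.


n = 7, xbar = 8.1429.
SXX = sum((xi - xbar)^2) = 50.8571.
h = 1/7 + (9 - 8.1429)^2 / 50.8571 = 0.1573.

0.1573


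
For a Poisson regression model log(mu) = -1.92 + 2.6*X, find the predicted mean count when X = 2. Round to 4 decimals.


Compute eta = -1.92 + 2.6 * 2 = 3.2800.
Apply inverse link: mu = e^3.2800 = 26.5758.

26.5758


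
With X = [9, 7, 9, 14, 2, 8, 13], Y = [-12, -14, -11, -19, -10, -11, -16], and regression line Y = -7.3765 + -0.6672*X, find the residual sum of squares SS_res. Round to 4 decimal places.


Predicted values from Y = -7.3765 + -0.6672*X.
Residuals: [1.3813, -1.9531, 2.3813, -2.2827, -1.2891, 1.7141, 0.0501].
SSres = 21.2063.

21.2063


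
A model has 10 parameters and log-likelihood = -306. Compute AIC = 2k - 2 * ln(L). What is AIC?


AIC = 2*10 - 2*(-306).
= 20 + 612 = 632.

632


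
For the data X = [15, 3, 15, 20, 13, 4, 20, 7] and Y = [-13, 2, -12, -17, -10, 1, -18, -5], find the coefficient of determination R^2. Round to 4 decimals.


After computing the OLS fit (b0=4.6604, b1=-1.1266):
SSres = 5.7941, SStot = 408.0000.
R^2 = 1 - 5.7941/408.0000 = 0.9858.

0.9858


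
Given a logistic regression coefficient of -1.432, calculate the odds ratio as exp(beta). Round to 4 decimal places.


exp(-1.432) = 0.2388.
So the odds ratio is 0.2388.

0.2388


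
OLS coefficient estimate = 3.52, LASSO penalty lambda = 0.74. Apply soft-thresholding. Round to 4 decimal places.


|beta_OLS| = 3.52.
lambda = 0.74.
Since |beta| > lambda, coefficient = sign(beta)*(|beta| - lambda) = 2.7800.
Result = 2.7800.

2.7800


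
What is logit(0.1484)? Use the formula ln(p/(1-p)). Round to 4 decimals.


Compute the odds: 0.1484/0.8516 = 0.1743.
Take the natural log: ln(0.1743) = -1.7472.

-1.7472


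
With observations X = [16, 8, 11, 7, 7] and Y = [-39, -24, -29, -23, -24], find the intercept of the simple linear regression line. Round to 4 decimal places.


Compute b1 = -1.7313 from the OLS formula.
With xbar = 9.8000 and ybar = -27.8000, the intercept is:
b0 = -27.8000 - -1.7313 * 9.8000 = -10.8333.

-10.8333


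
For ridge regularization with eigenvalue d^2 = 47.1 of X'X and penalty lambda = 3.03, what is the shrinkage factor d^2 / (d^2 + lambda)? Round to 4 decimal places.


Compute the denominator: 47.1 + 3.03 = 50.1300.
Shrinkage factor = 47.1 / 50.1300 = 0.9396.

0.9396


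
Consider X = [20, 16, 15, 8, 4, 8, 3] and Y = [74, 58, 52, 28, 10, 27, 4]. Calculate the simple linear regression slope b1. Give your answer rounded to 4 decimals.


First compute the means: xbar = 10.5714, ybar = 36.1429.
Then S_xx = sum((xi - xbar)^2) = 251.7143.
S_xy = sum((xi - xbar)(yi - ybar)) = 1005.4286.
b1 = S_xy / S_xx = 1005.4286 / 251.7143 = 3.9943.

3.9943


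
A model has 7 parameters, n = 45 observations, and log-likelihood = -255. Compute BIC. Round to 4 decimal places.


k * ln(n) = 7 * ln(45) = 7 * 3.806662 = 26.646634.
-2 * loglik = -2 * (-255) = 510.
BIC = 26.646634 + 510 = 536.646634, which rounds to 536.6466.

536.6466


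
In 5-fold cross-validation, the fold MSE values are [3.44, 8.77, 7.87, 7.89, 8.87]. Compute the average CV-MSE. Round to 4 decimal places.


Sum of fold MSEs = 36.8400.
Average = 36.8400 / 5 = 7.3680.

7.3680


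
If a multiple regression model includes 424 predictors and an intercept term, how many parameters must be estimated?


Each predictor gets one coefficient, plus one intercept.
Total parameters = 424 + 1 = 425.

425


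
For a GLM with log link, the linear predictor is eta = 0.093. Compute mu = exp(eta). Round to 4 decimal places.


The inverse log link gives:
mu = exp(0.093) = 1.0975.

1.0975


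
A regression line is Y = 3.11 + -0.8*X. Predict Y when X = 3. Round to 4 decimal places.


Predicted value:
Y = 3.11 + (-0.8)(3) = 3.11 + -2.4000 = 0.7100.

0.7100


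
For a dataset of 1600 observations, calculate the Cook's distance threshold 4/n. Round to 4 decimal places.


Cook's distance cutoff = 4/n = 4/1600.
= 0.0025.

0.0025


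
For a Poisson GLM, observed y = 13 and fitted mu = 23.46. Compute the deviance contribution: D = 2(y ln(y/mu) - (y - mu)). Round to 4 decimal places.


First: ln(13/23.46) = -0.590347.
Then: 13 * -0.590347 = -7.674511.
y - mu = 13 - 23.46 = -10.46.
D = 2(-7.674511 - -10.46) = 5.570978, which rounds to 5.5710.

5.5710


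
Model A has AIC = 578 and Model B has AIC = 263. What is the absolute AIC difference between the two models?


|AIC_A - AIC_B| = |578 - 263| = 315.
Model B is preferred (lower AIC).

315


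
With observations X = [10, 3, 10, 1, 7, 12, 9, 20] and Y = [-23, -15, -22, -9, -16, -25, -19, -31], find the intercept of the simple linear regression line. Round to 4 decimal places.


First find the slope: b1 = -1.1314.
Means: xbar = 9.0000, ybar = -20.0000.
b0 = ybar - b1 * xbar = -20.0000 - -1.1314 * 9.0000 = -9.8178.

-9.8178


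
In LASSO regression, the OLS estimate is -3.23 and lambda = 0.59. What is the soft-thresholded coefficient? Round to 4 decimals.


|beta_OLS| = 3.23.
lambda = 0.59.
Since |beta| > lambda, coefficient = sign(beta)*(|beta| - lambda) = -2.6400.
Result = -2.6400.

-2.6400


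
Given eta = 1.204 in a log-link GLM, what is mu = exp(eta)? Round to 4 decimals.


Apply the inverse link:
mu = e^1.204 = 3.3334.

3.3334


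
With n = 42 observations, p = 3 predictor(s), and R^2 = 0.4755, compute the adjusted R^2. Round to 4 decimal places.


Plug in: Adj R^2 = 1 - (1 - 0.4755) * 41/38.
= 1 - 0.5245 * 41/38
= 1 - 21.5045 / 38
= 1 - 0.5659 = 0.4341.

0.4341


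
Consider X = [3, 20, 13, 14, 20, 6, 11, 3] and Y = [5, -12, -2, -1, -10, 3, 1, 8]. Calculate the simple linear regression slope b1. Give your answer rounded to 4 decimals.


First compute the means: xbar = 11.2500, ybar = -1.0000.
Then S_xx = sum((xi - xbar)^2) = 327.5000.
S_xy = sum((xi - xbar)(yi - ybar)) = -322.0000.
b1 = S_xy / S_xx = -322.0000 / 327.5000 = -0.9832.

-0.9832


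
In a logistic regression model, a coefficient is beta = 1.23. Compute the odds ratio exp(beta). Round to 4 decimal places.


exp(1.23) = 3.4212.
So the odds ratio is 3.4212.

3.4212


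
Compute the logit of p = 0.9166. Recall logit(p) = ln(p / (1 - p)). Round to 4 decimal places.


1 - p = 0.0834.
p/(1-p) = 10.9904.
logit = ln(10.9904) = 2.3970.

2.3970


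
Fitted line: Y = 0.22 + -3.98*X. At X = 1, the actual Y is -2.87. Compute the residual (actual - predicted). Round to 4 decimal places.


Predicted = 0.22 + -3.98 * 1 = -3.7600.
Residual = -2.87 - -3.7600 = 0.8900.

0.8900


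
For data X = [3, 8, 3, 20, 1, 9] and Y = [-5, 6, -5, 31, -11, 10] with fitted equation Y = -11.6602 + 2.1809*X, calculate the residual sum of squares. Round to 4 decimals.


Predicted values from Y = -11.6602 + 2.1809*X.
Residuals: [0.1175, 0.2130, 0.1175, -0.9578, -1.5207, 2.0321].
SSres = 7.4323.

7.4323


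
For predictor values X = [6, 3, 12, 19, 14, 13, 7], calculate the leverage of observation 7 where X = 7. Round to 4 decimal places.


n = 7, xbar = 10.5714.
SXX = sum((xi - xbar)^2) = 181.7143.
h = 1/7 + (7 - 10.5714)^2 / 181.7143 = 0.2131.

0.2131


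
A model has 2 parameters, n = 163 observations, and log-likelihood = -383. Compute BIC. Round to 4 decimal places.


Compute k*ln(n) = 2*ln(163) = 2*5.093750 = 10.187500.
Then -2*loglik = 766.
BIC = 10.187500 + 766 = 776.187500, which rounds to 776.1875.

776.1875


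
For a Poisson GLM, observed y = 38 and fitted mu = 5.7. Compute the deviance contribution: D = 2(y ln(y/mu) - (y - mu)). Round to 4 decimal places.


First: ln(38/5.7) = 1.897120.
Then: 38 * 1.897120 = 72.090560.
y - mu = 38 - 5.7 = 32.3.
D = 2(72.090560 - 32.3) = 79.581120, which rounds to 79.5811.

79.5811


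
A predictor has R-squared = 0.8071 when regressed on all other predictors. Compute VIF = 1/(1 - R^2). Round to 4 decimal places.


Using VIF = 1/(1 - R^2_j):
1 - 0.8071 = 0.1929.
VIF = 5.1840.

5.1840


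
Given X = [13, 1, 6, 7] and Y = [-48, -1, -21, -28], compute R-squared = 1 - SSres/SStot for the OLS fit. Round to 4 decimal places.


The fitted line is Y = 1.9897 + -3.9244*X.
SSres = 8.5842, SStot = 1129.0000.
R^2 = 1 - SSres/SStot = 0.9924.

0.9924


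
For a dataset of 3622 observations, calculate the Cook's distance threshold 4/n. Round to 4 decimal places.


Using the rule of thumb:
Threshold = 4 / 3622 = 0.0011.

0.0011


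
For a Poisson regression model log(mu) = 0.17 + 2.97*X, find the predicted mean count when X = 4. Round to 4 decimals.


Compute eta = 0.17 + 2.97 * 4 = 12.0500.
Apply inverse link: mu = e^12.0500 = 171099.4080.

171099.4080


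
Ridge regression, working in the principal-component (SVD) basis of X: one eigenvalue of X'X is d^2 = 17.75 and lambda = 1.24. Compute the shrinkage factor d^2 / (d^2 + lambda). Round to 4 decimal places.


Denominator = d^2 + lambda = 17.75 + 1.24 = 18.9900.
Shrinkage = 17.75 / 18.9900 = 0.9347.

0.9347


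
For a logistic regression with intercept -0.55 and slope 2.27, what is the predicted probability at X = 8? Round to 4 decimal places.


Linear predictor: z = -0.55 + 2.27 * 8 = 17.6100.
P = 1/(1 + exp(-17.6100)) = 1/(1 + 0.0000) = 1.0000.

1.0000


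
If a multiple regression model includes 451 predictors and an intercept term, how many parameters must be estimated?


Including the intercept, the model has 451 predictor coefficients + 1 intercept.
Total = 452.

452


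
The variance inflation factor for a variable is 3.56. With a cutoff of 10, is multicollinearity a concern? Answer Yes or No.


The threshold is 10.
VIF = 3.56 is < 10.
Multicollinearity indication: No.

No


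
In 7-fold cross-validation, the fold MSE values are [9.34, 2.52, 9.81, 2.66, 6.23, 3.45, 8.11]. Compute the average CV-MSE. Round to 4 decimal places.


Total MSE across folds = 42.1200.
CV-MSE = 42.1200/7 = 6.0171.

6.0171


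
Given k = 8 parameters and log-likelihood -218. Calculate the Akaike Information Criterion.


AIC = 2*8 - 2*(-218).
= 16 + 436 = 452.

452


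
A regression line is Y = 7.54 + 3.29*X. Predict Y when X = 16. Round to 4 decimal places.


Plug X = 16 into Y = 7.54 + 3.29*X:
Y = 7.54 + 52.6400 = 60.1800.

60.1800


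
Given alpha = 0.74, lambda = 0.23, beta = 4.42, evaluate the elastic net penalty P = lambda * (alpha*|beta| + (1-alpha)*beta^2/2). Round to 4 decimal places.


L1 component = 0.74 * |4.42| = 3.2708.
L2 component = 0.26 * 4.42^2 / 2 = 2.5397.
Penalty = 0.23 * (3.2708 + 2.5397) = 0.23 * 5.8105 = 1.3364.

1.3364


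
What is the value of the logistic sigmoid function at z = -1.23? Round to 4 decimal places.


Compute exp(1.2300) = 3.4212.
Sigmoid = 1 / (1 + 3.4212) = 1 / 4.4212 = 0.2262.

0.2262


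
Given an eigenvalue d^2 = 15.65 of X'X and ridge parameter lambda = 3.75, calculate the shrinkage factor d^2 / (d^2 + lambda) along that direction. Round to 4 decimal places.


Compute the denominator: 15.65 + 3.75 = 19.4000.
Shrinkage factor = 15.65 / 19.4000 = 0.8067.

0.8067


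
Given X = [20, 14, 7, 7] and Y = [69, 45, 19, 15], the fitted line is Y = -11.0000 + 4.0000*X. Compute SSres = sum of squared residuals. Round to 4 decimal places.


Compute predicted values, then residuals = yi - yhat_i.
Residuals: [0.0000, 0.0000, 2.0000, -2.0000].
SSres = sum(residual^2) = 8.0000.

8.0000


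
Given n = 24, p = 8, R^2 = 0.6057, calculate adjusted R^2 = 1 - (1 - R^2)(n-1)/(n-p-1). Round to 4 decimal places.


Adjusted R^2 = 1 - (1 - R^2) * (n-1)/(n-p-1).
(1 - R^2) = 0.3943.
(n-1)/(n-p-1) = 23/15.
(1 - R^2) * (n-1) = 0.3943 * 23 = 9.0689.
Divide by (n-p-1): 9.0689 / 15 = 0.6046.
Adj R^2 = 1 - 0.6046 = 0.3954.

0.3954


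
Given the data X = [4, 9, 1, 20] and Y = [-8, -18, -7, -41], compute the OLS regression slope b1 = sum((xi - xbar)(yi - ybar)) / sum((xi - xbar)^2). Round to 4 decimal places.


Calculate xbar = 8.5000, ybar = -18.5000.
S_xx = 209.0000, S_xy = -392.0000.
Using b1 = S_xy / S_xx = -392.0000 / 209.0000, we get b1 = -1.8756.

-1.8756


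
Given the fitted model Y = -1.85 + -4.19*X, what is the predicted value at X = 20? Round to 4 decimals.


Predicted value:
Y = -1.85 + (-4.19)(20) = -1.85 + -83.8000 = -85.6500.

-85.6500


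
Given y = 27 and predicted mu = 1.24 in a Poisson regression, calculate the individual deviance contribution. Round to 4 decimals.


First: ln(27/1.24) = 3.080725.
Then: 27 * 3.080725 = 83.179575.
y - mu = 27 - 1.24 = 25.76.
D = 2(83.179575 - 25.76) = 114.839150, which rounds to 114.8392.

114.8392


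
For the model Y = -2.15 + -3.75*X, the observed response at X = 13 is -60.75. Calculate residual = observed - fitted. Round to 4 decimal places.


Compute yhat = -2.15 + (-3.75)(13) = -50.9000.
Residual = actual - predicted = -60.75 - -50.9000 = -9.8500.

-9.8500


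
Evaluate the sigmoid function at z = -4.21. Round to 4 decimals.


Compute exp(4.2100) = 67.3565.
Sigmoid = 1 / (1 + 67.3565) = 1 / 68.3565 = 0.0146.

0.0146


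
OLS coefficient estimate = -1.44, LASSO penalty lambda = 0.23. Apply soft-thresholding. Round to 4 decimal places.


|beta_OLS| = 1.44.
lambda = 0.23.
Since |beta| > lambda, coefficient = sign(beta)*(|beta| - lambda) = -1.2100.
Result = -1.2100.

-1.2100


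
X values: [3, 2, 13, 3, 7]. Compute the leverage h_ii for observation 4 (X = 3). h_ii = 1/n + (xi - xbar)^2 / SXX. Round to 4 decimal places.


Mean of X: xbar = 5.6000.
SXX = 83.2000.
For X = 3: h = 1/5 + (3 - 5.6000)^2/83.2000 = 0.2813.

0.2813


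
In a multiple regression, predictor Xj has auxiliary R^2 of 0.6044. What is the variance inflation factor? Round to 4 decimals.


VIF = 1 / (1 - 0.6044).
= 1 / 0.3956 = 2.5278.

2.5278


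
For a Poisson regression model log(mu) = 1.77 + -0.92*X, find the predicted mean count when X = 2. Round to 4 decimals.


eta = 1.77 + -0.92 * 2 = -0.0700.
mu = exp(-0.0700) = 0.9324.

0.9324


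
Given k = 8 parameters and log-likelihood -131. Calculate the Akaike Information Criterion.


AIC = 2*8 - 2*(-131).
= 16 + 262 = 278.

278


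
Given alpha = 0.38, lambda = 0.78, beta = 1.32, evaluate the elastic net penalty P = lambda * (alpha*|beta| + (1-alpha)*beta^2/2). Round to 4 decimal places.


alpha * |beta| = 0.38 * 1.32 = 0.5016.
(1-alpha) * beta^2/2 = 0.62 * 1.7424/2 = 0.5401.
Total = 0.78 * (0.5016 + 0.5401) = 0.8126.

0.8126


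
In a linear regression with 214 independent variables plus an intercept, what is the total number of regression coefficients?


Total coefficients = number of predictors + 1 (for the intercept).
= 214 + 1 = 215.

215


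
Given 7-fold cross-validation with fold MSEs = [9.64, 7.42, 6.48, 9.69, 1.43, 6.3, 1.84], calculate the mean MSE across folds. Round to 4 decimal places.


Sum of fold MSEs = 42.8000.
Average = 42.8000 / 7 = 6.1143.

6.1143


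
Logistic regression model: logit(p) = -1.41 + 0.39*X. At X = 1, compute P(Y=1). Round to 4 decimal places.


Compute z = -1.41 + (0.39)(1) = -1.0200.
exp(-z) = 2.7732.
P = 1/(1 + 2.7732) = 0.2650.

0.2650


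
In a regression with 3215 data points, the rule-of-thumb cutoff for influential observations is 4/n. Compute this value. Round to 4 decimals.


Cook's distance cutoff = 4/n = 4/3215.
= 0.0012.

0.0012


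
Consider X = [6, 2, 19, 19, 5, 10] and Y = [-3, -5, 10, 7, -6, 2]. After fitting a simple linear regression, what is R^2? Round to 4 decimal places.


After computing the OLS fit (b0=-8.0887, b1=0.8776):
SSres = 13.3342, SStot = 218.8333.
R^2 = 1 - 13.3342/218.8333 = 0.9391.

0.9391


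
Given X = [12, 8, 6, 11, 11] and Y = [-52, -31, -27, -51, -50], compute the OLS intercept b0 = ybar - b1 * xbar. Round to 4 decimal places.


The slope is b1 = -4.7381.
Sample means are xbar = 9.6000 and ybar = -42.2000.
Intercept: b0 = -42.2000 - (-4.7381)(9.6000) = 3.2857.

3.2857


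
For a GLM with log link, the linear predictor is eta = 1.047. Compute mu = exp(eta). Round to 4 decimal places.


Apply the inverse link:
mu = e^1.047 = 2.8491.

2.8491


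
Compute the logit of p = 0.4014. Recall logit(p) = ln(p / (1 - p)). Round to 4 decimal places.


The odds are p/(1-p) = 0.4014 / 0.5986 = 0.6706.
logit(p) = ln(0.6706) = -0.3996.

-0.3996


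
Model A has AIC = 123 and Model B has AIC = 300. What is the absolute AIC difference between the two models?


Absolute difference = |123 - 300| = 177.
The model with lower AIC (A) is preferred.

177


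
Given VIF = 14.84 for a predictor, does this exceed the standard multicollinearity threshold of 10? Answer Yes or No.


The threshold is 10.
VIF = 14.84 is >= 10.
Multicollinearity indication: Yes.

Yes


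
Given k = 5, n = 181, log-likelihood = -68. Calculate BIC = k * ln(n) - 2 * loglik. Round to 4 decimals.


ln(181) = 5.198497.
k * ln(n) = 5 * 5.198497 = 25.992485.
-2L = 136.
BIC = 25.992485 + 136 = 161.992485, which rounds to 161.9925.

161.9925


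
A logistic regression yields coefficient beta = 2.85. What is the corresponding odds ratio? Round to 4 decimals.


exp(2.85) = 17.2878.
So the odds ratio is 17.2878.

17.2878


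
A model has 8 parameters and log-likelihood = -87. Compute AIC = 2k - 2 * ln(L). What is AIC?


AIC = 2*8 - 2*(-87).
= 16 + 174 = 190.

190


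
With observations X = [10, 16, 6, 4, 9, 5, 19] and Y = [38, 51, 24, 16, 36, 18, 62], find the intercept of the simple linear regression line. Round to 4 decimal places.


Compute b1 = 2.9817 from the OLS formula.
With xbar = 9.8571 and ybar = 35.0000, the intercept is:
b0 = 35.0000 - 2.9817 * 9.8571 = 5.6092.

5.6092


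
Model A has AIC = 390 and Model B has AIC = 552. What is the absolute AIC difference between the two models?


Absolute difference = |390 - 552| = 162.
The model with lower AIC (A) is preferred.

162


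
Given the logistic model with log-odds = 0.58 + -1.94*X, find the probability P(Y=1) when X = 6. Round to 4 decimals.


Compute z = 0.58 + (-1.94)(6) = -11.0600.
exp(-z) = 63576.5519.
P = 1/(1 + 63576.5519) = 0.0000.

0.0000


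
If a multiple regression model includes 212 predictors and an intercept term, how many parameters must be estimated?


Total coefficients = number of predictors + 1 (for the intercept).
= 212 + 1 = 213.

213


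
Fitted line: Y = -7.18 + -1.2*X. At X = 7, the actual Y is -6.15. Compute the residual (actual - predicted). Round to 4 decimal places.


Fitted value at X = 7 is yhat = -7.18 + -1.2*7 = -15.5800.
Residual = -6.15 - -15.5800 = 9.4300.

9.4300


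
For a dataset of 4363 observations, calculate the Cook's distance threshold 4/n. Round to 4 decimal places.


Using the rule of thumb:
Threshold = 4 / 4363 = 0.0009.

0.0009


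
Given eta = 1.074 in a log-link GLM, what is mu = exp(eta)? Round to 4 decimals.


The inverse log link gives:
mu = exp(1.074) = 2.9271.

2.9271
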